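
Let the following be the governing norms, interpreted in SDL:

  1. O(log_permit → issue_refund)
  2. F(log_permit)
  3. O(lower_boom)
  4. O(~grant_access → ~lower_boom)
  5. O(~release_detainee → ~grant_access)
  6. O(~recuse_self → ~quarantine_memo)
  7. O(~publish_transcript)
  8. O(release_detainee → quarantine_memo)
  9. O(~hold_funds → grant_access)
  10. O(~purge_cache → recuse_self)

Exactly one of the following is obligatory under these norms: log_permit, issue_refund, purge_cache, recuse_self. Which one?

From premise 3 we have O(lower_boom).
The contrapositive of premise 4 (O(~grant_access → ~lower_boom)) is O(lower_boom → grant_access), and O(lower_boom) is already established, so O(grant_access).
The contrapositive of premise 5 (O(~release_detainee → ~grant_access)) is O(grant_access → release_detainee), and O(grant_access) is already established, so O(release_detainee).
Premise 8 is O(release_detainee → quarantine_memo); since O(release_detainee), deontic closure gives O(quarantine_memo).
Premise 6, O(~recuse_self → ~quarantine_memo), contraposes to O(quarantine_memo → recuse_self); with O(quarantine_memo) we get O(recuse_self).
So O(recuse_self) holds — recuse_self is obligatory. None of the other listed options is made obligatory by any chain of premises.

recuse_self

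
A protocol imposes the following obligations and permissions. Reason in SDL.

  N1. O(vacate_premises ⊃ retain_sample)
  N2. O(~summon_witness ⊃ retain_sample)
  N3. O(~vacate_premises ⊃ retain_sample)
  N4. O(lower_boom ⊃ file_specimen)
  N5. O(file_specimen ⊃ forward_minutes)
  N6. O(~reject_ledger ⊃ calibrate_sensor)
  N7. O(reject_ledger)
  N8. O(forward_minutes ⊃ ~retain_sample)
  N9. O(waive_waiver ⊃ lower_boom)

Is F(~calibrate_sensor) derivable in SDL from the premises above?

No

Premise 6 is O(~reject_ledger ⊃ calibrate_sensor), but O(~reject_ledger) is not derivable from the premises, so it does not yield O(calibrate_sensor).
No other premise forces O(calibrate_sensor). An ideal world satisfying every premise can still have ~calibrate_sensor true, so F(~calibrate_sensor) is not derivable.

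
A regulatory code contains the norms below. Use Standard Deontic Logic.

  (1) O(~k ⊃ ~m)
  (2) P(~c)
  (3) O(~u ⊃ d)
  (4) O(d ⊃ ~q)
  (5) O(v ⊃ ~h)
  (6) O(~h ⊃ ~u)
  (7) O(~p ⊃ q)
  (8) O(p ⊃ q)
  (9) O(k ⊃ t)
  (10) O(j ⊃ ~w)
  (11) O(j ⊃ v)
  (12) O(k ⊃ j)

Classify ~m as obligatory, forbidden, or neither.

Obligatory

Premises 7 and 8 cover both cases: O(~p ⊃ q) and O(p ⊃ q). Since ~p ∨ p is a tautology, O(q) follows.
The contrapositive of premise 4 (O(d ⊃ ~q)) is O(q ⊃ ~d), and O(q) is already established, so O(~d).
Premise 3, O(~u ⊃ d), contraposes to O(~d ⊃ u); with O(~d) we get O(u).
The contrapositive of premise 6 (O(~h ⊃ ~u)) is O(u ⊃ h), and O(u) is already established, so O(h).
Premise 5 is O(v ⊃ ~h); contrapositively O(h ⊃ ~v). Since O(h) holds, K gives O(~v).
Premise 11, O(j ⊃ v), contraposes to O(~v ⊃ ~j); with O(~v) we get O(~j).
Premise 12 is O(k ⊃ j); contrapositively O(~j ⊃ ~k). Since O(~j) holds, K gives O(~k).
Premise 1 is O(~k ⊃ ~m); since O(~k), deontic closure gives O(~m).
Premises 2, 9, 10 do not contribute to this derivation.
Hence ~m is obligatory.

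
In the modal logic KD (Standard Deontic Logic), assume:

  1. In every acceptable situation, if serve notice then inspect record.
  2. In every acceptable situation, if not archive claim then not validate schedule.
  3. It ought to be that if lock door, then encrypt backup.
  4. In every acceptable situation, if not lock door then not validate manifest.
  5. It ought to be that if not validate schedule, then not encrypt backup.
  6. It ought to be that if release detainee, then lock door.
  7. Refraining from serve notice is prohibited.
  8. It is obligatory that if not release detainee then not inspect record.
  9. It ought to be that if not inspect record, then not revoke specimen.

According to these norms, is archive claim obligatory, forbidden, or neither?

Premise 7 is F(¬serve_notice), i.e. O(serve_notice).
Applying K to premise 1 (O(serve_notice → inspect_record)) and O(serve_notice) yields O(inspect_record).
The contrapositive of premise 8 (O(¬release_detainee → ¬inspect_record)) is O(inspect_record → release_detainee), and O(inspect_record) is already established, so O(release_detainee).
Applying K to premise 6 (O(release_detainee → lock_door)) and O(release_detainee) yields O(lock_door).
From O(lock_door) and premise 3, O(lock_door → encrypt_backup), we obtain O(encrypt_backup).
Premise 5 is O(¬validate_schedule → ¬encrypt_backup); contrapositively O(encrypt_backup → validate_schedule). Since O(encrypt_backup) holds, K gives O(validate_schedule).
The contrapositive of premise 2 (O(¬archive_claim → ¬validate_schedule)) is O(validate_schedule → archive_claim), and O(validate_schedule) is already established, so O(archive_claim).
Premises 4, 9 do not contribute to this derivation.
Hence archive_claim is obligatory.

Obligatory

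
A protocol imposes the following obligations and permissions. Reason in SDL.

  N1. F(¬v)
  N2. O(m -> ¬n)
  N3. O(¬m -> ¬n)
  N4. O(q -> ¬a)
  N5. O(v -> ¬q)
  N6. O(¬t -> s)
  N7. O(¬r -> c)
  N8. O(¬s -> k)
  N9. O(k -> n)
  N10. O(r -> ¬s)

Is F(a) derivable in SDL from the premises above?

No

Premise 4 is O(q -> ¬a), but O(q) is not derivable from the premises, so it does not yield O(¬a).
No other premise forces O(¬a). An ideal world satisfying every premise can still have a true, so F(a) is not derivable.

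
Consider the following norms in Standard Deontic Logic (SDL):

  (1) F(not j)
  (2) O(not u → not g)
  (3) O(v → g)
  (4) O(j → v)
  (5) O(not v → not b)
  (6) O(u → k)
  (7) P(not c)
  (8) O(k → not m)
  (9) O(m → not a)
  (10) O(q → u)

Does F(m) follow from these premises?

F(not j) at premise 1 means O(j).
From O(j) and premise 4, O(j → v), we obtain O(v).
Premise 3 is O(v → g); since O(v), deontic closure gives O(g).
The contrapositive of premise 2 (O(not u → not g)) is O(g → u), and O(g) is already established, so O(u).
Applying K to premise 6 (O(u → k)) and O(u) yields O(k).
From O(k) and premise 8, O(k → not m), we obtain O(not m).
Premises 5, 7, 9, 10 do not contribute to this derivation.
So O(not m) holds, i.e. F(m). The claim follows.

Yes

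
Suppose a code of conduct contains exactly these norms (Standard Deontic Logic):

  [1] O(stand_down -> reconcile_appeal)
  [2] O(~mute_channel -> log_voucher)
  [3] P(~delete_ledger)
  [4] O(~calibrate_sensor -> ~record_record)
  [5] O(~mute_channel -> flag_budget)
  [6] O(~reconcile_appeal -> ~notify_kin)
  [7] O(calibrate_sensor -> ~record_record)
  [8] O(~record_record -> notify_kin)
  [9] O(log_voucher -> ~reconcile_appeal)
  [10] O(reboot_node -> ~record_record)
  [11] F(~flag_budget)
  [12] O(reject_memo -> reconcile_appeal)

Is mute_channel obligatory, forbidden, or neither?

Premises 7 and 4 cover both cases: O(calibrate_sensor -> ~record_record) and O(~calibrate_sensor -> ~record_record). Since calibrate_sensor ∨ ~calibrate_sensor is a tautology, O(~record_record) follows.
With premise 8, O(~record_record -> notify_kin), the K-axiom yields O(notify_kin).
The contrapositive of premise 6 (O(~reconcile_appeal -> ~notify_kin)) is O(notify_kin -> reconcile_appeal), and O(notify_kin) is already established, so O(reconcile_appeal).
Premise 9 is O(log_voucher -> ~reconcile_appeal); contrapositively O(reconcile_appeal -> ~log_voucher). Since O(reconcile_appeal) holds, K gives O(~log_voucher).
Premise 2, O(~mute_channel -> log_voucher), contraposes to O(~log_voucher -> mute_channel); with O(~log_voucher) we get O(mute_channel).
Premises 1, 3, 5, 10, 11, 12 do not contribute to this derivation.
Hence mute_channel is obligatory.

Obligatory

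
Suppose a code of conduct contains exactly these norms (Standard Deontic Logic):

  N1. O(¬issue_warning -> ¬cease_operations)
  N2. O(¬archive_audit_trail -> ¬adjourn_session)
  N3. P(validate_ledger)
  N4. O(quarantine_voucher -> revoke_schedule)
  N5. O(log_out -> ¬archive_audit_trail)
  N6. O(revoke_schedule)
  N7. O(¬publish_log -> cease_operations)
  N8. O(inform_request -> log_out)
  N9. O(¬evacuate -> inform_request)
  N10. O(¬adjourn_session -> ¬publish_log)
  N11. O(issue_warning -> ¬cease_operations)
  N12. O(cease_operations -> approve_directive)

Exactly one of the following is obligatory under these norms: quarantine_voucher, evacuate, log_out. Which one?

By case analysis on issue_warning: premise 11 gives O(issue_warning -> ¬cease_operations) and premise 1 gives O(¬issue_warning -> ¬cease_operations), so O(¬cease_operations) either way.
The contrapositive of premise 7 (O(¬publish_log -> cease_operations)) is O(¬cease_operations -> publish_log), and O(¬cease_operations) is already established, so O(publish_log).
The contrapositive of premise 10 (O(¬adjourn_session -> ¬publish_log)) is O(publish_log -> adjourn_session), and O(publish_log) is already established, so O(adjourn_session).
Premise 2 is O(¬archive_audit_trail -> ¬adjourn_session); contrapositively O(adjourn_session -> archive_audit_trail). Since O(adjourn_session) holds, K gives O(archive_audit_trail).
The contrapositive of premise 5 (O(log_out -> ¬archive_audit_trail)) is O(archive_audit_trail -> ¬log_out), and O(archive_audit_trail) is already established, so O(¬log_out).
The contrapositive of premise 8 (O(inform_request -> log_out)) is O(¬log_out -> ¬inform_request), and O(¬log_out) is already established, so O(¬inform_request).
The contrapositive of premise 9 (O(¬evacuate -> inform_request)) is O(¬inform_request -> evacuate), and O(¬inform_request) is already established, so O(evacuate).
So O(evacuate) holds — evacuate is obligatory. None of the other listed options is made obligatory by any chain of premises.

evacuate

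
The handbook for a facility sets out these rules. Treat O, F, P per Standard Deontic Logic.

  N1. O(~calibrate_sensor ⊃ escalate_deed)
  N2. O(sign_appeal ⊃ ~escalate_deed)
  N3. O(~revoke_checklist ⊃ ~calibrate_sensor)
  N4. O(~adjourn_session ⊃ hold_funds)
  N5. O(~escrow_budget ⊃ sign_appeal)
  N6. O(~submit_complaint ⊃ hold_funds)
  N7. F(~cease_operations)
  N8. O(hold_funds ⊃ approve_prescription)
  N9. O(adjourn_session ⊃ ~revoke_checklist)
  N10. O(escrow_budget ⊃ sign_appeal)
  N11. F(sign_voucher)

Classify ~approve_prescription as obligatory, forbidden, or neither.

Forbidden

Premises 5 and 10 are O(~escrow_budget ⊃ sign_appeal) and O(escrow_budget ⊃ sign_appeal); every ideal world satisfies ~escrow_budget or escrow_budget, so in either case sign_appeal holds — hence O(sign_appeal).
Premise 2 is O(sign_appeal ⊃ ~escalate_deed); since O(sign_appeal), deontic closure gives O(~escalate_deed).
Premise 1, O(~calibrate_sensor ⊃ escalate_deed), contraposes to O(~escalate_deed ⊃ calibrate_sensor); with O(~escalate_deed) we get O(calibrate_sensor).
Premise 3, O(~revoke_checklist ⊃ ~calibrate_sensor), contraposes to O(calibrate_sensor ⊃ revoke_checklist); with O(calibrate_sensor) we get O(revoke_checklist).
The contrapositive of premise 9 (O(adjourn_session ⊃ ~revoke_checklist)) is O(revoke_checklist ⊃ ~adjourn_session), and O(revoke_checklist) is already established, so O(~adjourn_session).
Applying K to premise 4 (O(~adjourn_session ⊃ hold_funds)) and O(~adjourn_session) yields O(hold_funds).
Premise 8 is O(hold_funds ⊃ approve_prescription); since O(hold_funds), deontic closure gives O(approve_prescription).
Premises 6, 7, 11 do not contribute to this derivation.
Thus O(approve_prescription), which is F(~approve_prescription): ~approve_prescription is forbidden.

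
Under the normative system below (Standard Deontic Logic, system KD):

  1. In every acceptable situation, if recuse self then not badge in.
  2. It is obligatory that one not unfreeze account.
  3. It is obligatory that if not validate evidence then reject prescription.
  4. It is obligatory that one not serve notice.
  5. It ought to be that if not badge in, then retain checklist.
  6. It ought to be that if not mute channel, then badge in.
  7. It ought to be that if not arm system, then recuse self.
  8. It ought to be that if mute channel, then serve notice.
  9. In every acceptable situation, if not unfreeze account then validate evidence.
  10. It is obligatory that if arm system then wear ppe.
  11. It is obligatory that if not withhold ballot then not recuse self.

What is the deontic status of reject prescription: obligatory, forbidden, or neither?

Premise 3 is O(¬validate_evidence → reject_prescription), but O(¬validate_evidence) is not derivable from the premises, so it does not yield O(reject_prescription).
No premise or chain of K-axiom applications forces O(reject_prescription), and none forces O(¬reject_prescription). So reject_prescription is neither obligatory nor forbidden under these norms.

Neither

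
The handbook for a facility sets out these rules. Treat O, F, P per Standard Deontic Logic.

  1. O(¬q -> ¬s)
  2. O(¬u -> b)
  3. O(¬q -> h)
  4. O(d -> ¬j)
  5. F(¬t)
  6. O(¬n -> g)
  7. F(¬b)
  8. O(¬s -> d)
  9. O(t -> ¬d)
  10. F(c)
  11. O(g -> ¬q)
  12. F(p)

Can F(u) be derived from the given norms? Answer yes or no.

No

Premise 2 is O(¬u -> b); even if O(b) held, inferring O(¬u) would be affirming the consequent — invalid.
No other premise forces O(¬u). An ideal world satisfying every premise can still have u true, so F(u) is not derivable.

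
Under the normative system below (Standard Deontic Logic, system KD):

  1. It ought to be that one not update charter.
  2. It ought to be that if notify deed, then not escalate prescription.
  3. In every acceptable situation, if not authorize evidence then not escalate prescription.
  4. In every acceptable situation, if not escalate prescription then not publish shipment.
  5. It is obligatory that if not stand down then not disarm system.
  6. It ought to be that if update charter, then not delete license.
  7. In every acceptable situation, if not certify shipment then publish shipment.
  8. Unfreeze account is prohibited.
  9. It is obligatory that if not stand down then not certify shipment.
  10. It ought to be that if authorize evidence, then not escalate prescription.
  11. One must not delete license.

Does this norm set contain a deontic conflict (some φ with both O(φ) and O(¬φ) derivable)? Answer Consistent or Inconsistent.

Consistent

Premise 6 is O(update_charter → ¬delete_license); even if O(¬delete_license) held, inferring O(update_charter) would be affirming the consequent — invalid.
So O(update_charter) is not derivable, and the apparent clash with O(¬update_charter) does not arise.
A world satisfying every obligation exists (e.g. authorize_evidence=false, certify_shipment=true, delete_license=false, disarm_system=false, escalate_prescription=false, notify_deed=false, publish_shipment=false, stand_down=true, unfreeze_account=false, update_charter=false); no atom is both obligatory and forbidden, so the set is consistent.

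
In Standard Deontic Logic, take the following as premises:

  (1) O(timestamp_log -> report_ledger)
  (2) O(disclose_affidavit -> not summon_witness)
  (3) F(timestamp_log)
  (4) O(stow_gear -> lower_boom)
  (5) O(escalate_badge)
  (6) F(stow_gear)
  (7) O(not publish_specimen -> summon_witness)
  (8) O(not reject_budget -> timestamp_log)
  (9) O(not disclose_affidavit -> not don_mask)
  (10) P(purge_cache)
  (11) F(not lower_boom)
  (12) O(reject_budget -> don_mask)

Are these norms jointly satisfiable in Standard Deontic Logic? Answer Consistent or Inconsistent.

Consistent

Premise 4 is O(stow_gear -> lower_boom); even if O(lower_boom) held, inferring O(stow_gear) would be affirming the consequent — invalid.
So O(stow_gear) is not derivable, and the apparent clash with O(not stow_gear) does not arise.
A world satisfying every obligation exists (e.g. disclose_affidavit=true, don_mask=true, escalate_badge=true, lower_boom=true, publish_specimen=true, purge_cache=false, reject_budget=true, report_ledger=false, stow_gear=false, summon_witness=false, timestamp_log=false); no atom is both obligatory and forbidden, so the set is consistent.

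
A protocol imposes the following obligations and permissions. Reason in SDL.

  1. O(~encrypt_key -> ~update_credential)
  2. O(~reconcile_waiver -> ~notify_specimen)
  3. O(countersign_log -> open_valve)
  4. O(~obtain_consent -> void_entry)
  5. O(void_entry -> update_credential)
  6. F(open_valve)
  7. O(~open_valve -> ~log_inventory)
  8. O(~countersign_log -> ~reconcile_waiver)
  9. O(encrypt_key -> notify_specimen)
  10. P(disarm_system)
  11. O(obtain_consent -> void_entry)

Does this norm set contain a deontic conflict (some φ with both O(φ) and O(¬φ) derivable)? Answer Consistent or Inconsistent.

Premises 11 and 4 are O(obtain_consent -> void_entry) and O(~obtain_consent -> void_entry); every ideal world satisfies obtain_consent or ~obtain_consent, so in either case void_entry holds — hence O(void_entry).
Premise 5 is O(void_entry -> update_credential); since O(void_entry), deontic closure gives O(update_credential).
Premise 1, O(~encrypt_key -> ~update_credential), contraposes to O(update_credential -> encrypt_key); with O(update_credential) we get O(encrypt_key).
Applying K to premise 9 (O(encrypt_key -> notify_specimen)) and O(encrypt_key) yields O(notify_specimen).
The contrapositive of premise 2 (O(~reconcile_waiver -> ~notify_specimen)) is O(notify_specimen -> reconcile_waiver), and O(notify_specimen) is already established, so O(reconcile_waiver).
Premise 8, O(~countersign_log -> ~reconcile_waiver), contraposes to O(reconcile_waiver -> countersign_log); with O(reconcile_waiver) we get O(countersign_log).
Premise 3 is O(countersign_log -> open_valve); since O(countersign_log), deontic closure gives O(open_valve).
But premise 6, F(open_valve), means O(~open_valve).
We now have both O(open_valve) and O(~open_valve) — open_valve is simultaneously obligatory and forbidden, violating the D-axiom.

Inconsistent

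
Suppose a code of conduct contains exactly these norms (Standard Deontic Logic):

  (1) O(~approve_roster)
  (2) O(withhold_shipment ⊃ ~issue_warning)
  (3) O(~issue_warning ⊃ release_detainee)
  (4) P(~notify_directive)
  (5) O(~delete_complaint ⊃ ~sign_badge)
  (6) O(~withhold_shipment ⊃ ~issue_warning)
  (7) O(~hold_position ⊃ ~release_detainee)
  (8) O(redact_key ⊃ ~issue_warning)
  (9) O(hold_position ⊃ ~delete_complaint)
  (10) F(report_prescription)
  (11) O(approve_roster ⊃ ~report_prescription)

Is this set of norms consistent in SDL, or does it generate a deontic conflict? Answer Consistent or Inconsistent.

Consistent

Premise 11 is O(approve_roster ⊃ ~report_prescription); even if O(~report_prescription) held, inferring O(approve_roster) would be affirming the consequent — invalid.
So O(approve_roster) is not derivable, and the apparent clash with O(~approve_roster) does not arise.
A world satisfying every obligation exists (e.g. approve_roster=false, delete_complaint=false, hold_position=true, issue_warning=false, notify_directive=false, redact_key=false, release_detainee=true, report_prescription=false, sign_badge=false, withhold_shipment=false); no atom is both obligatory and forbidden, so the set is consistent.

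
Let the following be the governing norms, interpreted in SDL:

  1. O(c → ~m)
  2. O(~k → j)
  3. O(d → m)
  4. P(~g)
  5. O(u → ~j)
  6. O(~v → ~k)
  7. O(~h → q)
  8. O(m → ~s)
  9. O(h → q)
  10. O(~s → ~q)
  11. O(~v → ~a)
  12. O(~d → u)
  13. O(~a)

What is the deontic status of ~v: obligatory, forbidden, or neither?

Premises 9 and 7 are O(h → q) and O(~h → q); every ideal world satisfies h or ~h, so in either case q holds — hence O(q).
Premise 10 is O(~s → ~q); contrapositively O(q → s). Since O(q) holds, K gives O(s).
Premise 8 is O(m → ~s); contrapositively O(s → ~m). Since O(s) holds, K gives O(~m).
Premise 3 is O(d → m); contrapositively O(~m → ~d). Since O(~m) holds, K gives O(~d).
Applying K to premise 12 (O(~d → u)) and O(~d) yields O(u).
Premise 5 is O(u → ~j); since O(u), deontic closure gives O(~j).
Premise 2, O(~k → j), contraposes to O(~j → k); with O(~j) we get O(k).
The contrapositive of premise 6 (O(~v → ~k)) is O(k → v), and O(k) is already established, so O(v).
Premises 1, 4, 11, 13 do not contribute to this derivation.
Thus O(v), which is F(~v): ~v is forbidden.

Forbidden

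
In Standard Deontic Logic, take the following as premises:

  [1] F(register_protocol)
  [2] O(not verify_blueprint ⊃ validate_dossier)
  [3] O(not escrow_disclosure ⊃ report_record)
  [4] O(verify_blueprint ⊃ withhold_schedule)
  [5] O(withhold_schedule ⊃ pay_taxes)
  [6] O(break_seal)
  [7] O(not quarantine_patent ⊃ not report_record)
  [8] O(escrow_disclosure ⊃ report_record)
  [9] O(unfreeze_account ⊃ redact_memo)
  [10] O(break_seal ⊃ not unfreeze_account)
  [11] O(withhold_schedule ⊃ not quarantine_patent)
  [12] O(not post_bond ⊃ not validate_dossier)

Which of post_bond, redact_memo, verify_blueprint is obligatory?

Premises 3 and 8 are O(not escrow_disclosure ⊃ report_record) and O(escrow_disclosure ⊃ report_record); every ideal world satisfies not escrow_disclosure or escrow_disclosure, so in either case report_record holds — hence O(report_record).
Premise 7 is O(not quarantine_patent ⊃ not report_record); contrapositively O(report_record ⊃ quarantine_patent). Since O(report_record) holds, K gives O(quarantine_patent).
Premise 11 is O(withhold_schedule ⊃ not quarantine_patent); contrapositively O(quarantine_patent ⊃ not withhold_schedule). Since O(quarantine_patent) holds, K gives O(not withhold_schedule).
Premise 4, O(verify_blueprint ⊃ withhold_schedule), contraposes to O(not withhold_schedule ⊃ not verify_blueprint); with O(not withhold_schedule) we get O(not verify_blueprint).
With premise 2, O(not verify_blueprint ⊃ validate_dossier), the K-axiom yields O(validate_dossier).
Premise 12 is O(not post_bond ⊃ not validate_dossier); contrapositively O(validate_dossier ⊃ post_bond). Since O(validate_dossier) holds, K gives O(post_bond).
So O(post_bond) holds — post_bond is obligatory. None of the other listed options is made obligatory by any chain of premises.

post_bond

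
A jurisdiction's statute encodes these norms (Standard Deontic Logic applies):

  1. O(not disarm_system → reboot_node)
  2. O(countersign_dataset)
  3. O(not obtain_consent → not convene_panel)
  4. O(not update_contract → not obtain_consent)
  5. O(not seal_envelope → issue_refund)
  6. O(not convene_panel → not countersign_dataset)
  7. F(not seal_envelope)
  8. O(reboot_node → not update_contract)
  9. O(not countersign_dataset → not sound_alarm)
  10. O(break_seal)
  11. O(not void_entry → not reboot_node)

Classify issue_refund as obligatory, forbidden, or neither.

Neither

Premise 5 is O(not seal_envelope → issue_refund), but O(not seal_envelope) is not derivable from the premises, so it does not yield O(issue_refund).
No premise or chain of K-axiom applications forces O(issue_refund), and none forces O(not issue_refund). So issue_refund is neither obligatory nor forbidden under these norms.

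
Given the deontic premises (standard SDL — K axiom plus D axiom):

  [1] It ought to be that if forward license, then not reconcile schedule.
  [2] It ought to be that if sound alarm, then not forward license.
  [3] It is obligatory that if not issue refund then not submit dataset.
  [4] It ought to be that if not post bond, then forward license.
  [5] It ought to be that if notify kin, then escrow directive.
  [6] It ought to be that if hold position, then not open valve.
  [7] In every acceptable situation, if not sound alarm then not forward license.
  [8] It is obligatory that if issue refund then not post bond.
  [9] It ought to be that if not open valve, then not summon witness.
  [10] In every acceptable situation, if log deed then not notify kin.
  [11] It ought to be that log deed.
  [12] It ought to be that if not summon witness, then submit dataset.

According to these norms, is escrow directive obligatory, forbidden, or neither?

Neither

Premise 5 is O(notify_kin → escrow_directive), but O(notify_kin) is not derivable from the premises, so it does not yield O(escrow_directive).
No premise or chain of K-axiom applications forces O(escrow_directive), and none forces O(¬escrow_directive). So escrow_directive is neither obligatory nor forbidden under these norms.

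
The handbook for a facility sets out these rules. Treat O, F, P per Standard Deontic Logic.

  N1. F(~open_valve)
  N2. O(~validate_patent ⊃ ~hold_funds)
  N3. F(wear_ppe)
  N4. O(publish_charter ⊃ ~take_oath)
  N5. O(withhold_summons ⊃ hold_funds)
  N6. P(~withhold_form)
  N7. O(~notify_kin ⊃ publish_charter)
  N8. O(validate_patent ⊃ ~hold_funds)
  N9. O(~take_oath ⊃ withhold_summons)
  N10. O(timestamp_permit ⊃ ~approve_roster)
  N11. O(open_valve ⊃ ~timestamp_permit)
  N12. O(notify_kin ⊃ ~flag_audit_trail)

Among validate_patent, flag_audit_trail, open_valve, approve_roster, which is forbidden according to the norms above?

Premises 2 and 8 are O(~validate_patent ⊃ ~hold_funds) and O(validate_patent ⊃ ~hold_funds); every ideal world satisfies ~validate_patent or validate_patent, so in either case ~hold_funds holds — hence O(~hold_funds).
The contrapositive of premise 5 (O(withhold_summons ⊃ hold_funds)) is O(~hold_funds ⊃ ~withhold_summons), and O(~hold_funds) is already established, so O(~withhold_summons).
The contrapositive of premise 9 (O(~take_oath ⊃ withhold_summons)) is O(~withhold_summons ⊃ take_oath), and O(~withhold_summons) is already established, so O(take_oath).
The contrapositive of premise 4 (O(publish_charter ⊃ ~take_oath)) is O(take_oath ⊃ ~publish_charter), and O(take_oath) is already established, so O(~publish_charter).
Premise 7 is O(~notify_kin ⊃ publish_charter); contrapositively O(~publish_charter ⊃ notify_kin). Since O(~publish_charter) holds, K gives O(notify_kin).
With premise 12, O(notify_kin ⊃ ~flag_audit_trail), the K-axiom yields O(~flag_audit_trail).
So O(~flag_audit_trail) holds, i.e. flag_audit_trail is forbidden. None of the other listed options is forbidden under the premises.

flag_audit_trail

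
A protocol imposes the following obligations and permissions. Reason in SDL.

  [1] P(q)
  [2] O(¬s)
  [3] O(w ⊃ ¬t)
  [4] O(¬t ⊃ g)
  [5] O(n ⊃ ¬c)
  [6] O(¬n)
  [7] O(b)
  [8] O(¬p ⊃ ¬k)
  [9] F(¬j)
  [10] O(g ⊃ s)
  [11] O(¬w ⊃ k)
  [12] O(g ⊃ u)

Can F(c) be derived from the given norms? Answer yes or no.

No

Premise 5 is O(n ⊃ ¬c), but O(n) is not derivable from the premises, so it does not yield O(¬c).
No other premise forces O(¬c). An ideal world satisfying every premise can still have c true, so F(c) is not derivable.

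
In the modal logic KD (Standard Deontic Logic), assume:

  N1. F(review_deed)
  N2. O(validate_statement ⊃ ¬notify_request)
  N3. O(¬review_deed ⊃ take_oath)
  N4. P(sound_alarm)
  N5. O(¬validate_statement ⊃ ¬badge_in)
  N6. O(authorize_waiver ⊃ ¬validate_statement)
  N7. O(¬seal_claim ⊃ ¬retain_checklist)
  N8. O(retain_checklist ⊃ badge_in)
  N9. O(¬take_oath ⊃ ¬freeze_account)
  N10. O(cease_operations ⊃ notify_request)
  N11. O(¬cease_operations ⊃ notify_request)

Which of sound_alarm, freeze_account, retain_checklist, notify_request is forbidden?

retain_checklist

Premises 11 and 10 are O(¬cease_operations ⊃ notify_request) and O(cease_operations ⊃ notify_request); every ideal world satisfies ¬cease_operations or cease_operations, so in either case notify_request holds — hence O(notify_request).
The contrapositive of premise 2 (O(validate_statement ⊃ ¬notify_request)) is O(notify_request ⊃ ¬validate_statement), and O(notify_request) is already established, so O(¬validate_statement).
Applying K to premise 5 (O(¬validate_statement ⊃ ¬badge_in)) and O(¬validate_statement) yields O(¬badge_in).
The contrapositive of premise 8 (O(retain_checklist ⊃ badge_in)) is O(¬badge_in ⊃ ¬retain_checklist), and O(¬badge_in) is already established, so O(¬retain_checklist).
So O(¬retain_checklist) holds, i.e. retain_checklist is forbidden. None of the other listed options is forbidden under the premises.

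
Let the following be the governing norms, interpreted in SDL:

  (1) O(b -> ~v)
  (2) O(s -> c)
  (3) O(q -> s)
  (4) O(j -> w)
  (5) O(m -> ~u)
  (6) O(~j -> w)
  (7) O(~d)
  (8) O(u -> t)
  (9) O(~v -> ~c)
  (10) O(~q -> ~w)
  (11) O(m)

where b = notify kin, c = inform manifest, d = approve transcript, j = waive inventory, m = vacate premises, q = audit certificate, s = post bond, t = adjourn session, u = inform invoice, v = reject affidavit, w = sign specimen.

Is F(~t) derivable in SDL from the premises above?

Premise 8 is O(u -> t), but O(u) is not derivable from the premises, so it does not yield O(t).
No other premise forces O(t). An ideal world satisfying every premise can still have ~t true, so F(~t) is not derivable.

No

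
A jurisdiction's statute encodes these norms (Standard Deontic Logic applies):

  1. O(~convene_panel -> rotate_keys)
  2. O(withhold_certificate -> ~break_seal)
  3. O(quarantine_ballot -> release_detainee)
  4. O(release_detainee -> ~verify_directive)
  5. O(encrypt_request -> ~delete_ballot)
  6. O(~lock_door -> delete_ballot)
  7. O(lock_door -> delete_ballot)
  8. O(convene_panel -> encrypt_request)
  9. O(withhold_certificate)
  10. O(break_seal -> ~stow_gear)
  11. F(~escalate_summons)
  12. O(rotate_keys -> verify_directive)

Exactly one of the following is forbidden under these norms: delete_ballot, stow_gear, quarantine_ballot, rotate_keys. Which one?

quarantine_ballot

Premises 6 and 7 cover both cases: O(~lock_door -> delete_ballot) and O(lock_door -> delete_ballot). Since ~lock_door ∨ lock_door is a tautology, O(delete_ballot) follows.
Premise 5, O(encrypt_request -> ~delete_ballot), contraposes to O(delete_ballot -> ~encrypt_request); with O(delete_ballot) we get O(~encrypt_request).
Premise 8, O(convene_panel -> encrypt_request), contraposes to O(~encrypt_request -> ~convene_panel); with O(~encrypt_request) we get O(~convene_panel).
From O(~convene_panel) and premise 1, O(~convene_panel -> rotate_keys), we obtain O(rotate_keys).
Premise 12 is O(rotate_keys -> verify_directive); since O(rotate_keys), deontic closure gives O(verify_directive).
Premise 4, O(release_detainee -> ~verify_directive), contraposes to O(verify_directive -> ~release_detainee); with O(verify_directive) we get O(~release_detainee).
Premise 3, O(quarantine_ballot -> release_detainee), contraposes to O(~release_detainee -> ~quarantine_ballot); with O(~release_detainee) we get O(~quarantine_ballot).
So O(~quarantine_ballot) holds, i.e. quarantine_ballot is forbidden. None of the other listed options is forbidden under the premises.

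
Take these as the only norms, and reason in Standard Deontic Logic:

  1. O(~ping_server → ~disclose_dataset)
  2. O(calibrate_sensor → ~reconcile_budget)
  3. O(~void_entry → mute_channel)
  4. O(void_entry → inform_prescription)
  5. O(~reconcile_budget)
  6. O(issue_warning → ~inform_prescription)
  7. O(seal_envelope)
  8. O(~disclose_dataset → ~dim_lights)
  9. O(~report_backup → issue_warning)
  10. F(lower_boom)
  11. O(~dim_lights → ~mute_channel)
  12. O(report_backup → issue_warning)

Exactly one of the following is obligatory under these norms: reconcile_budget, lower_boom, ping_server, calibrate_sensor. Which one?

By case analysis on ~report_backup: premise 9 gives O(~report_backup → issue_warning) and premise 12 gives O(report_backup → issue_warning), so O(issue_warning) either way.
Applying K to premise 6 (O(issue_warning → ~inform_prescription)) and O(issue_warning) yields O(~inform_prescription).
Premise 4 is O(void_entry → inform_prescription); contrapositively O(~inform_prescription → ~void_entry). Since O(~inform_prescription) holds, K gives O(~void_entry).
From O(~void_entry) and premise 3, O(~void_entry → mute_channel), we obtain O(mute_channel).
Premise 11, O(~dim_lights → ~mute_channel), contraposes to O(mute_channel → dim_lights); with O(mute_channel) we get O(dim_lights).
The contrapositive of premise 8 (O(~disclose_dataset → ~dim_lights)) is O(dim_lights → disclose_dataset), and O(dim_lights) is already established, so O(disclose_dataset).
Premise 1, O(~ping_server → ~disclose_dataset), contraposes to O(disclose_dataset → ping_server); with O(disclose_dataset) we get O(ping_server).
So O(ping_server) holds — ping_server is obligatory. None of the other listed options is made obligatory by any chain of premises.

ping_server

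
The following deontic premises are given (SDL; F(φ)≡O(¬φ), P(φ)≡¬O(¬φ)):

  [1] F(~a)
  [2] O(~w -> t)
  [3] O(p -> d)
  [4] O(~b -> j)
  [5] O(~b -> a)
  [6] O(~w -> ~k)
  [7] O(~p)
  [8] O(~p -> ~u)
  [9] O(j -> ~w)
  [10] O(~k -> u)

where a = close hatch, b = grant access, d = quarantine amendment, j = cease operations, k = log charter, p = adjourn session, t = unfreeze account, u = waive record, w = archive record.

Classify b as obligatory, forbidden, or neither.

Obligatory

Premise 7 gives O(~p).
Premise 8 is O(~p -> ~u); since O(~p), deontic closure gives O(~u).
Premise 10 is O(~k -> u); contrapositively O(~u -> k). Since O(~u) holds, K gives O(k).
Premise 6 is O(~w -> ~k); contrapositively O(k -> w). Since O(k) holds, K gives O(w).
Premise 9 is O(j -> ~w); contrapositively O(w -> ~j). Since O(w) holds, K gives O(~j).
The contrapositive of premise 4 (O(~b -> j)) is O(~j -> b), and O(~j) is already established, so O(b).
Premises 1, 2, 3, 5 do not contribute to this derivation.
Hence b is obligatory.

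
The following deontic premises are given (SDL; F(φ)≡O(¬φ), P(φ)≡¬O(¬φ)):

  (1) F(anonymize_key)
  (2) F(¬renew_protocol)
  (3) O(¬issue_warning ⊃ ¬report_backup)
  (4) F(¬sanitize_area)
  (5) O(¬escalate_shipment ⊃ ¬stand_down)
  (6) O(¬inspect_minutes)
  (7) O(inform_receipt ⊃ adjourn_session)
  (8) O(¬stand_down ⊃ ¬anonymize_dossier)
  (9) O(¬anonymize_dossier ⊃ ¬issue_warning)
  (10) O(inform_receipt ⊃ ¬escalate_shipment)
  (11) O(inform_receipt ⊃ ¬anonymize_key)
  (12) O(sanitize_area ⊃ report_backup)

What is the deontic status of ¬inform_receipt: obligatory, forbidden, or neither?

Premise 4, F(¬sanitize_area), is equivalent to O(sanitize_area).
Applying K to premise 12 (O(sanitize_area ⊃ report_backup)) and O(sanitize_area) yields O(report_backup).
The contrapositive of premise 3 (O(¬issue_warning ⊃ ¬report_backup)) is O(report_backup ⊃ issue_warning), and O(report_backup) is already established, so O(issue_warning).
Premise 9 is O(¬anonymize_dossier ⊃ ¬issue_warning); contrapositively O(issue_warning ⊃ anonymize_dossier). Since O(issue_warning) holds, K gives O(anonymize_dossier).
The contrapositive of premise 8 (O(¬stand_down ⊃ ¬anonymize_dossier)) is O(anonymize_dossier ⊃ stand_down), and O(anonymize_dossier) is already established, so O(stand_down).
The contrapositive of premise 5 (O(¬escalate_shipment ⊃ ¬stand_down)) is O(stand_down ⊃ escalate_shipment), and O(stand_down) is already established, so O(escalate_shipment).
Premise 10, O(inform_receipt ⊃ ¬escalate_shipment), contraposes to O(escalate_shipment ⊃ ¬inform_receipt); with O(escalate_shipment) we get O(¬inform_receipt).
Premises 1, 2, 6, 7, 11 do not contribute to this derivation.
Hence ¬inform_receipt is obligatory.

Obligatory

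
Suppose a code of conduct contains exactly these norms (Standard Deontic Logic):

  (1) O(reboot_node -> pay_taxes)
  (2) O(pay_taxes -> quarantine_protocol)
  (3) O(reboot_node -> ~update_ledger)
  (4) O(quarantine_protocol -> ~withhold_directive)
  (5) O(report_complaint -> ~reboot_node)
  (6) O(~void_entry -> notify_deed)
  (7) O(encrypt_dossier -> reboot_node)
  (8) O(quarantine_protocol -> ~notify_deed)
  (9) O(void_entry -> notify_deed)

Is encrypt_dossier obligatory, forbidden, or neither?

By case analysis on ~void_entry: premise 6 gives O(~void_entry -> notify_deed) and premise 9 gives O(void_entry -> notify_deed), so O(notify_deed) either way.
Premise 8, O(quarantine_protocol -> ~notify_deed), contraposes to O(notify_deed -> ~quarantine_protocol); with O(notify_deed) we get O(~quarantine_protocol).
Premise 2, O(pay_taxes -> quarantine_protocol), contraposes to O(~quarantine_protocol -> ~pay_taxes); with O(~quarantine_protocol) we get O(~pay_taxes).
Premise 1 is O(reboot_node -> pay_taxes); contrapositively O(~pay_taxes -> ~reboot_node). Since O(~pay_taxes) holds, K gives O(~reboot_node).
Premise 7 is O(encrypt_dossier -> reboot_node); contrapositively O(~reboot_node -> ~encrypt_dossier). Since O(~reboot_node) holds, K gives O(~encrypt_dossier).
Premises 3, 4, 5 do not contribute to this derivation.
Thus O(~encrypt_dossier), which is F(encrypt_dossier): encrypt_dossier is forbidden.

Forbidden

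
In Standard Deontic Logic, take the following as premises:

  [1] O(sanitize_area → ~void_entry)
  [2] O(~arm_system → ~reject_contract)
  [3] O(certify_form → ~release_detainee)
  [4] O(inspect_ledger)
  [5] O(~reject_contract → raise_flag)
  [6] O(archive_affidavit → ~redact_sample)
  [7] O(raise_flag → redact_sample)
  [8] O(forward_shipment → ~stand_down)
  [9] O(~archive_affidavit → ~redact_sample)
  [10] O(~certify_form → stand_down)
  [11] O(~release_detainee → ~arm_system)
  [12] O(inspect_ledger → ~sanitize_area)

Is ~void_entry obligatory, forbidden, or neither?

Premise 1 is O(sanitize_area → ~void_entry), but O(sanitize_area) is not derivable from the premises, so it does not yield O(~void_entry).
No premise or chain of K-axiom applications forces O(~void_entry), and none forces O(void_entry). So ~void_entry is neither obligatory nor forbidden under these norms.

Neither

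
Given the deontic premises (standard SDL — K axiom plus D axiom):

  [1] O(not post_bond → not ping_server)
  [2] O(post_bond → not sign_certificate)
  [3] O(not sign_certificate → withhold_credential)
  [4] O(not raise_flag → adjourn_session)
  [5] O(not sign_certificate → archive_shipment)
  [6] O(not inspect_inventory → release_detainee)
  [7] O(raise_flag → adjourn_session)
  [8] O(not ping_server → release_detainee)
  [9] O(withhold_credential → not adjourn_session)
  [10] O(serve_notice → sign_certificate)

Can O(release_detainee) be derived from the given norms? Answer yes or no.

Premises 4 and 7 cover both cases: O(not raise_flag → adjourn_session) and O(raise_flag → adjourn_session). Since not raise_flag ∨ raise_flag is a tautology, O(adjourn_session) follows.
Premise 9, O(withhold_credential → not adjourn_session), contraposes to O(adjourn_session → not withhold_credential); with O(adjourn_session) we get O(not withhold_credential).
Premise 3, O(not sign_certificate → withhold_credential), contraposes to O(not withhold_credential → sign_certificate); with O(not withhold_credential) we get O(sign_certificate).
The contrapositive of premise 2 (O(post_bond → not sign_certificate)) is O(sign_certificate → not post_bond), and O(sign_certificate) is already established, so O(not post_bond).
Premise 1 is O(not post_bond → not ping_server); since O(not post_bond), deontic closure gives O(not ping_server).
Applying K to premise 8 (O(not ping_server → release_detainee)) and O(not ping_server) yields O(release_detainee).
Premises 5, 6, 10 do not contribute to this derivation.
So O(release_detainee) follows.

Yes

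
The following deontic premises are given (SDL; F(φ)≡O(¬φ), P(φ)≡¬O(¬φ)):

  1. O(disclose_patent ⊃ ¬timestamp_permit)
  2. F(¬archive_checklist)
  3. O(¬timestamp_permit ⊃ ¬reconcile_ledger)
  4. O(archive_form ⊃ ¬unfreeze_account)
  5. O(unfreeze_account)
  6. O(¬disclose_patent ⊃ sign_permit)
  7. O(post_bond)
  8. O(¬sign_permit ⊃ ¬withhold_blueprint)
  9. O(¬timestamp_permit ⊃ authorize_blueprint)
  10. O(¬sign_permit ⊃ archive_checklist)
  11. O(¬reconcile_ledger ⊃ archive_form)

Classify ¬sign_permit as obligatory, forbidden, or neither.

Forbidden

Premise 5 gives O(unfreeze_account).
The contrapositive of premise 4 (O(archive_form ⊃ ¬unfreeze_account)) is O(unfreeze_account ⊃ ¬archive_form), and O(unfreeze_account) is already established, so O(¬archive_form).
The contrapositive of premise 11 (O(¬reconcile_ledger ⊃ archive_form)) is O(¬archive_form ⊃ reconcile_ledger), and O(¬archive_form) is already established, so O(reconcile_ledger).
Premise 3, O(¬timestamp_permit ⊃ ¬reconcile_ledger), contraposes to O(reconcile_ledger ⊃ timestamp_permit); with O(reconcile_ledger) we get O(timestamp_permit).
The contrapositive of premise 1 (O(disclose_patent ⊃ ¬timestamp_permit)) is O(timestamp_permit ⊃ ¬disclose_patent), and O(timestamp_permit) is already established, so O(¬disclose_patent).
Premise 6 is O(¬disclose_patent ⊃ sign_permit); since O(¬disclose_patent), deontic closure gives O(sign_permit).
Premises 2, 7, 8, 9, 10 do not contribute to this derivation.
Thus O(sign_permit), which is F(¬sign_permit): ¬sign_permit is forbidden.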